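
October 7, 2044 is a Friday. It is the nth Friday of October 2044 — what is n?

1st

Day 7 falls in week ⌈7/7⌉ of the month.
Days 1–7 hold the 1st Friday, 8–14 the 2nd, 15–21 the 3rd, 22–28 the 4th, 29–31 the 5th.
7 is in the range for the 1st.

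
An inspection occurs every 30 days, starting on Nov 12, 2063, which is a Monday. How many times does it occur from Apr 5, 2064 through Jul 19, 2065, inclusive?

16

Occurrences land 30·i days after Nov 12, 2063 for i = 0, 1, 2, …
Apr 5, 2064 is 145 days after the start; 145 ÷ 30 = 4 remainder 25; since the remainder is 25, round up to i = 5. First occurrence in the window: #6 on Apr 10, 2064 (5×30 = 150 days in).
Jul 19, 2065 is 615 days after the start; 615 ÷ 30 = 20 remainder 15. Last occurrence in the window: #21 on Jul 4, 2065.
Occurrences #6 through #21: 16 in total.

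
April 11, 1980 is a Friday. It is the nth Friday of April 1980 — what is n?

2nd

Day 11 falls in week ⌈11/7⌉ of the month.
Days 1–7 hold the 1st Friday, 8–14 the 2nd, 15–21 the 3rd, 22–28 the 4th, 29–31 the 5th.
11 is in the range for the 2nd.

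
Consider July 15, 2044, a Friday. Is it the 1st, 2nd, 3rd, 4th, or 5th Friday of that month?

Day 15 falls in week ⌈15/7⌉ of the month.
Days 1–7 hold the 1st Friday, 8–14 the 2nd, 15–21 the 3rd, 22–28 the 4th, 29–31 the 5th.
15 is in the range for the 3rd.

3rd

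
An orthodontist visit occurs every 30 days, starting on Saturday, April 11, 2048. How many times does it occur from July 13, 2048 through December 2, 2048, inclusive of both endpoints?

4

Occurrences land 30·i days after April 11, 2048 for i = 0, 1, 2, …
July 13, 2048 is 93 days after the start; 93 ÷ 30 = 3 remainder 3; since the remainder is 3, round up to i = 4. First occurrence in the window: #5 on August 9, 2048 (4×30 = 120 days in).
December 2, 2048 is 235 days after the start; 235 ÷ 30 = 7 remainder 25. Last occurrence in the window: #8 on November 7, 2048.
Occurrences #5 through #8: 4 in total.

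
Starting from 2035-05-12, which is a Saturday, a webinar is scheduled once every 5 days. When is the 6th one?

2035-06-06

The 6th occurrence is 5 intervals after the first: 5 × 5 = 25 days after 2035-05-12.
May has 31 days — 19 days to the end of May leaves 6.
6 days into June → 2035-06-06.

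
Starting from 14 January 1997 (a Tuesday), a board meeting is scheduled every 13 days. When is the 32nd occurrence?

The 32nd occurrence is 31 intervals after the first: 31 × 13 = 403 days after 14 January 1997.
January has 31 days — 17 days to the end of January leaves 386.
February has 28 days (358 left).
March has 31 days (327 left).
April has 30 days (297 left).
May has 31 days (266 left).
June has 30 days (236 left).
July has 31 days (205 left).
August has 31 days (174 left).
September has 30 days (144 left).
October has 31 days (113 left).
November has 30 days (83 left).
December has 31 days (52 left).
January has 31 days (21 left).
21 days into February → 21 February 1998.

21 February 1998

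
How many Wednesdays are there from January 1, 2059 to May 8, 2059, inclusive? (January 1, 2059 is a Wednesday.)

January 1, 2059 is a Wednesday; the first Wednesday on or after it is January 1, 2059.
From January 1, 2059 to May 8, 2059: 30 + 28 + 31 + 30 + 8 = 127 days (rest of January, February, March, April, May).
127 ÷ 7 = 18 full weeks with remainder 1, so 18 more Wednesdays after the first → 19.

19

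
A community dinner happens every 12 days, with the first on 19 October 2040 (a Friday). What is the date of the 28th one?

8 September 2041

The 28th occurrence is 27 intervals after the first: 27 × 12 = 324 days after 19 October 2040.
October has 31 days — 12 days to the end of October leaves 312.
November has 30 days (282 left).
December has 31 days (251 left).
January has 31 days (220 left).
February has 28 days (192 left).
March has 31 days (161 left).
April has 30 days (131 left).
May has 31 days (100 left).
June has 30 days (70 left).
July has 31 days (39 left).
August has 31 days (8 left).
8 days into September → 8 September 2041.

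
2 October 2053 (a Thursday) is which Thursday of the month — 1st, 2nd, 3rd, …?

1st

Day 2 falls in week ⌈2/7⌉ of the month.
Days 1–7 hold the 1st Thursday, 8–14 the 2nd, 15–21 the 3rd, 22–28 the 4th, 29–31 the 5th.
2 is in the range for the 1st.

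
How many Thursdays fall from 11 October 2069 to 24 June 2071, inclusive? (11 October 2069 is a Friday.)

88

11 October 2069 is a Friday; the first Thursday on or after it is 17 October 2069 (6 days later).
From 17 October 2069 to 24 June 2071: 75 + 365 + 175 = 615 days (rest of 2069, 2070, to 24 June 2071 in 2071).
615 ÷ 7 = 87 full weeks with remainder 6, so 87 more Thursdays after the first → 88.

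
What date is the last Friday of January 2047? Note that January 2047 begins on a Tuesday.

January 2047 begins on a Tuesday, so the first Friday is January 4 (3 days later).
January 2047 has 31 days. Adding weeks: 4, 11, 18, 25 — the last one ≤ 31 is the 25th.

2047-01-25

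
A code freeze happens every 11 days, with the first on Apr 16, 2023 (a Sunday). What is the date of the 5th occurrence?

The 5th occurrence is 4 intervals after the first: 4 × 11 = 44 days after Apr 16, 2023.
Apr has 30 days — 14 days to the end of Apr leaves 30.
30 days into May → May 30, 2023.

May 30, 2023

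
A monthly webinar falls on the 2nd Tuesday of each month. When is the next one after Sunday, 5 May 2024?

May 2024 starts on a Wednesday; its first Tuesday is the 7th, so the 2nd Tuesday is the 14th — 14 May 2024.
14 May 2024 is after 5 May 2024, so that is the next one.

14 May 2024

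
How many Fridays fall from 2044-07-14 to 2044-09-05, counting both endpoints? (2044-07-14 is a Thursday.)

8

2044-07-14 is a Thursday; the first Friday on or after it is 2044-07-15 (1 day later).
From 2044-07-15 to 2044-09-05: 16 + 31 + 5 = 52 days (rest of July, August, September).
52 ÷ 7 = 7 full weeks with remainder 3, so 7 more Fridays after the first → 8.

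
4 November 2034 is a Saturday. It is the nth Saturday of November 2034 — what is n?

Day 4 falls in week ⌈4/7⌉ of the month.
Days 1–7 hold the 1st Saturday, 8–14 the 2nd, 15–21 the 3rd, 22–28 the 4th, 29–31 the 5th.
4 is in the range for the 1st.

1st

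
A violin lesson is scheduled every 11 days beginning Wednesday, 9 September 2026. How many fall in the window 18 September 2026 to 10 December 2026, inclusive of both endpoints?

Occurrences land 11·i days after 9 September 2026 for i = 0, 1, 2, …
18 September 2026 is 9 days after the start; 9 ÷ 11 = 0 remainder 9; since the remainder is 9, round up to i = 1. First occurrence in the window: #2 on 20 September 2026 (1×11 = 11 days in).
10 December 2026 is 92 days after the start; 92 ÷ 11 = 8 remainder 4. Last occurrence in the window: #9 on 6 December 2026.
Occurrences #2 through #9: 8 in total.

8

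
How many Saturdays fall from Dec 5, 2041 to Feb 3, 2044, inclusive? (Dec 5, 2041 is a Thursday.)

113

Dec 5, 2041 is a Thursday; the first Saturday on or after it is Dec 7, 2041 (2 days later).
From Dec 7, 2041 to Feb 3, 2044: 24 + 365 + 365 + 34 = 788 days (rest of 2041, 2042, 2043, to Feb 3, 2044 in 2044).
788 ÷ 7 = 112 full weeks with remainder 4, so 112 more Saturdays after the first → 113.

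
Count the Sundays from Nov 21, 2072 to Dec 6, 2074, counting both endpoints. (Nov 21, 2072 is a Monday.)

Nov 21, 2072 is a Monday; the first Sunday on or after it is Nov 27, 2072 (6 days later).
From Nov 27, 2072 to Dec 6, 2074: 34 + 365 + 340 = 739 days (rest of 2072, 2073, to Dec 6, 2074 in 2074).
739 ÷ 7 = 105 full weeks with remainder 4, so 105 more Sundays after the first → 106.

106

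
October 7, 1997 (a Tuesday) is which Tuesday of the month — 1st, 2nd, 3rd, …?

1st

Day 7 falls in week ⌈7/7⌉ of the month.
Days 1–7 hold the 1st Tuesday, 8–14 the 2nd, 15–21 the 3rd, 22–28 the 4th, 29–31 the 5th.
7 is in the range for the 1st.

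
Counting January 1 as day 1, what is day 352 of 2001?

January has 31 days (352 − 31 = 321 remain).
February has 28 days (321 − 28 = 293 remain).
March has 31 days (293 − 31 = 262 remain).
April has 30 days (262 − 30 = 232 remain).
May has 31 days (232 − 31 = 201 remain).
June has 30 days (201 − 30 = 171 remain).
July has 31 days (171 − 31 = 140 remain).
August has 31 days (140 − 31 = 109 remain).
September has 30 days (109 − 30 = 79 remain).
October has 31 days (79 − 31 = 48 remain).
November has 30 days (48 − 30 = 18 remain).
18 into December → December 18.

December 18, 2001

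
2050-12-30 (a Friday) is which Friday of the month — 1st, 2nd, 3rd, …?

5th

Day 30 falls in week ⌈30/7⌉ of the month.
Days 1–7 hold the 1st Friday, 8–14 the 2nd, 15–21 the 3rd, 22–28 the 4th, 29–31 the 5th.
30 is in the range for the 5th.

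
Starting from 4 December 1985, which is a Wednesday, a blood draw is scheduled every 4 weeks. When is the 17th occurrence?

25 February 1987

The 17th occurrence is 16 intervals after the first: 16 × 28 = 448 days after 4 December 1985.
December has 31 days — 27 days to the end of December leaves 421.
1986 has 365 days (56 left).
January has 31 days (25 left).
25 days into February → 25 February 1987.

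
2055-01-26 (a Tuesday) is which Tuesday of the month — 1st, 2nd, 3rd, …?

Day 26 falls in week ⌈26/7⌉ of the month.
Days 1–7 hold the 1st Tuesday, 8–14 the 2nd, 15–21 the 3rd, 22–28 the 4th, 29–31 the 5th.
26 is in the range for the 4th.

4th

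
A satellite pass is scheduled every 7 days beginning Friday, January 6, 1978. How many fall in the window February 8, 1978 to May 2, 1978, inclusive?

Occurrences land 7·i days after January 6, 1978 for i = 0, 1, 2, …
February 8, 1978 is 33 days after the start; 33 ÷ 7 = 4 remainder 5; since the remainder is 5, round up to i = 5. First occurrence in the window: #6 on February 10, 1978 (5×7 = 35 days in).
May 2, 1978 is 116 days after the start; 116 ÷ 7 = 16 remainder 4. Last occurrence in the window: #17 on April 28, 1978.
Occurrences #6 through #17: 12 in total.

12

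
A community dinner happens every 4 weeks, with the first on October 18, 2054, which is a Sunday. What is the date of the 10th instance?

The 10th occurrence is 9 intervals after the first: 9 × 28 = 252 days after October 18, 2054.
October has 31 days — 13 days to the end of October leaves 239.
November has 30 days (209 left).
December has 31 days (178 left).
January has 31 days (147 left).
February has 28 days (119 left).
March has 31 days (88 left).
April has 30 days (58 left).
May has 31 days (27 left).
27 days into June → June 27, 2055.

June 27, 2055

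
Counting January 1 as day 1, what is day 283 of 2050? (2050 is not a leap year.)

Oct 10, 2050

Jan has 31 days (283 − 31 = 252 remain).
Feb has 28 days (252 − 28 = 224 remain).
Mar has 31 days (224 − 31 = 193 remain).
Apr has 30 days (193 − 30 = 163 remain).
May has 31 days (163 − 31 = 132 remain).
Jun has 30 days (132 − 30 = 102 remain).
Jul has 31 days (102 − 31 = 71 remain).
Aug has 31 days (71 − 31 = 40 remain).
Sep has 30 days (40 − 30 = 10 remain).
10 into Oct → Oct 10.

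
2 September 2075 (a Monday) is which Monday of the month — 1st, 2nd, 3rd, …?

Day 2 falls in week ⌈2/7⌉ of the month.
Days 1–7 hold the 1st Monday, 8–14 the 2nd, 15–21 the 3rd, 22–28 the 4th, 29–31 the 5th.
2 is in the range for the 1st.

1st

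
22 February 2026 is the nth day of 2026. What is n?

Days in months before February: 31 = 31.
Plus 22 days into February → day 53.

53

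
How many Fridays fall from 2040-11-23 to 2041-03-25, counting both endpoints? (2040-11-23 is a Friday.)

2040-11-23 is a Friday; the first Friday on or after it is 2040-11-23.
From 2040-11-23 to 2041-03-25: 7 + 31 + 31 + 28 + 25 = 122 days (rest of November, December, January, February, March).
122 ÷ 7 = 17 full weeks with remainder 3, so 17 more Fridays after the first → 18.

18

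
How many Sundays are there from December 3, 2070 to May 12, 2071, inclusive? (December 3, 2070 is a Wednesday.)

December 3, 2070 is a Wednesday; the first Sunday on or after it is December 7, 2070 (4 days later).
From December 7, 2070 to May 12, 2071: 24 + 31 + 28 + 31 + 30 + 12 = 156 days (rest of December, January, February, March, April, May).
156 ÷ 7 = 22 full weeks with remainder 2, so 22 more Sundays after the first → 23.

23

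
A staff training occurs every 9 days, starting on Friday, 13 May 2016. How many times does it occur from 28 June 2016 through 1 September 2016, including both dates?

Occurrences land 9·i days after 13 May 2016 for i = 0, 1, 2, …
28 June 2016 is 46 days after the start; 46 ÷ 9 = 5 remainder 1; since the remainder is 1, round up to i = 6. First occurrence in the window: #7 on 6 July 2016 (6×9 = 54 days in).
1 September 2016 is 111 days after the start; 111 ÷ 9 = 12 remainder 3. Last occurrence in the window: #13 on 29 August 2016.
Occurrences #7 through #13: 7 in total.

7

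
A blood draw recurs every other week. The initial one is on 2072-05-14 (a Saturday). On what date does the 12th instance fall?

The 12th occurrence is 11 intervals after the first: 11 × 14 = 154 days after 2072-05-14.
May has 31 days — 17 days to the end of May leaves 137.
June has 30 days (107 left).
July has 31 days (76 left).
August has 31 days (45 left).
September has 30 days (15 left).
15 days into October → 2072-10-15.

2072-10-15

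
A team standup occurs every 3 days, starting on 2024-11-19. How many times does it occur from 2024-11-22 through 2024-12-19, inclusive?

10

Occurrences land 3·i days after 2024-11-19 for i = 0, 1, 2, …
2024-11-22 is 3 days after the start; 3 ÷ 3 = 1 remainder 0. First occurrence in the window: #2 on 2024-11-22 (1×3 = 3 days in).
2024-12-19 is 30 days after the start; 30 ÷ 3 = 10 remainder 0. Last occurrence in the window: #11 on 2024-12-19.
Occurrences #2 through #11: 10 in total.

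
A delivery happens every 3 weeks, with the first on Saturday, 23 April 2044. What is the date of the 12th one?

The 12th occurrence is 11 intervals after the first: 11 × 21 = 231 days after 23 April 2044.
April has 30 days — 7 days to the end of April leaves 224.
May has 31 days (193 left).
June has 30 days (163 left).
July has 31 days (132 left).
August has 31 days (101 left).
September has 30 days (71 left).
October has 31 days (40 left).
November has 30 days (10 left).
10 days into December → 10 December 2044.

10 December 2044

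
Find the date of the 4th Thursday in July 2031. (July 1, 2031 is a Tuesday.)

July 2031 begins on a Tuesday, so the first Thursday is July 3 (2 days later).
The 4th Thursday is 3 weeks later: 3 + 21 = 24.

2031-07-24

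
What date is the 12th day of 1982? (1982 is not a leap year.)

12 into January → January 12.

1982-01-12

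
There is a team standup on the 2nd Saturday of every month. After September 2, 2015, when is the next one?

September 2015 starts on a Tuesday; its first Saturday is the 5th, so the 2nd Saturday is the 12th — September 12, 2015.
September 12, 2015 is after September 2, 2015, so that is the next one.

September 12, 2015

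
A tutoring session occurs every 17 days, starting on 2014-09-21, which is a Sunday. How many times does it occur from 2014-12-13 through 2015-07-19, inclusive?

Occurrences land 17·i days after 2014-09-21 for i = 0, 1, 2, …
2014-12-13 is 83 days after the start; 83 ÷ 17 = 4 remainder 15; since the remainder is 15, round up to i = 5. First occurrence in the window: #6 on 2014-12-15 (5×17 = 85 days in).
2015-07-19 is 301 days after the start; 301 ÷ 17 = 17 remainder 12. Last occurrence in the window: #18 on 2015-07-07.
Occurrences #6 through #18: 13 in total.

13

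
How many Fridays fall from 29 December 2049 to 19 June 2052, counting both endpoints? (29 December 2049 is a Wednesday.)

29 December 2049 is a Wednesday; the first Friday on or after it is 31 December 2049 (2 days later).
From 31 December 2049 to 19 June 2052: 0 + 365 + 365 + 171 = 901 days (rest of 2049, 2050, 2051, to 19 June 2052 in 2052).
901 ÷ 7 = 128 full weeks with remainder 5, so 128 more Fridays after the first → 129.

129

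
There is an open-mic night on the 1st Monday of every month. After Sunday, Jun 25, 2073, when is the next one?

Jul 3, 2073

Jun 2073 starts on a Thursday, so its 1st Monday is Jun 5, 2073 (4 days in).
That is not after Jun 25, 2073, so look at Jul 2073.
Jul 2073 starts on a Saturday, so its 1st Monday is Jul 3, 2073 (2 days in).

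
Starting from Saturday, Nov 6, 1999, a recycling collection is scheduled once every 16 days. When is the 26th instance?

Dec 10, 2000

The 26th occurrence is 25 intervals after the first: 25 × 16 = 400 days after Nov 6, 1999.
Nov has 30 days — 24 days to the end of Nov leaves 376.
Dec has 31 days (345 left).
Jan has 31 days (314 left).
Feb has 29 days (285 left).
Mar has 31 days (254 left).
Apr has 30 days (224 left).
May has 31 days (193 left).
Jun has 30 days (163 left).
Jul has 31 days (132 left).
Aug has 31 days (101 left).
Sep has 30 days (71 left).
Oct has 31 days (40 left).
Nov has 30 days (10 left).
10 days into Dec → Dec 10, 2000.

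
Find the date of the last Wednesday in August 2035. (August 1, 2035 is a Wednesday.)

2035-08-29

August 2035 begins on a Wednesday, so the first Wednesday is August 1.
August 2035 has 31 days. Adding weeks: 1, 8, 15, 22, 29 — the last one ≤ 31 is the 29th.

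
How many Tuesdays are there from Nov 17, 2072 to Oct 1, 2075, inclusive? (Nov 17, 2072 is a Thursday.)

Nov 17, 2072 is a Thursday; the first Tuesday on or after it is Nov 22, 2072 (5 days later).
From Nov 22, 2072 to Oct 1, 2075: 39 + 365 + 365 + 274 = 1043 days (rest of 2072, 2073, 2074, to Oct 1, 2075 in 2075).
1043 ÷ 7 = 149 full weeks with remainder 0, so 149 more Tuesdays after the first → 150.

150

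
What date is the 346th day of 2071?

2071-12-12

January has 31 days (346 − 31 = 315 remain).
February has 28 days (315 − 28 = 287 remain).
March has 31 days (287 − 31 = 256 remain).
April has 30 days (256 − 30 = 226 remain).
May has 31 days (226 − 31 = 195 remain).
June has 30 days (195 − 30 = 165 remain).
July has 31 days (165 − 31 = 134 remain).
August has 31 days (134 − 31 = 103 remain).
September has 30 days (103 − 30 = 73 remain).
October has 31 days (73 − 31 = 42 remain).
November has 30 days (42 − 30 = 12 remain).
12 into December → December 12.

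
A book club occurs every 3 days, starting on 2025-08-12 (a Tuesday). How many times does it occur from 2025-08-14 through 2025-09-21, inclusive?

13

Occurrences land 3·i days after 2025-08-12 for i = 0, 1, 2, …
2025-08-14 is 2 days after the start; 2 ÷ 3 = 0 remainder 2; since the remainder is 2, round up to i = 1. First occurrence in the window: #2 on 2025-08-15 (1×3 = 3 days in).
2025-09-21 is 40 days after the start; 40 ÷ 3 = 13 remainder 1. Last occurrence in the window: #14 on 2025-09-20.
Occurrences #2 through #14: 13 in total.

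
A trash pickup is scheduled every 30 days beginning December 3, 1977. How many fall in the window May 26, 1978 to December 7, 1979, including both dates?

19

Occurrences land 30·i days after December 3, 1977 for i = 0, 1, 2, …
May 26, 1978 is 174 days after the start; 174 ÷ 30 = 5 remainder 24; since the remainder is 24, round up to i = 6. First occurrence in the window: #7 on June 1, 1978 (6×30 = 180 days in).
December 7, 1979 is 734 days after the start; 734 ÷ 30 = 24 remainder 14. Last occurrence in the window: #25 on November 23, 1979.
Occurrences #7 through #25: 19 in total.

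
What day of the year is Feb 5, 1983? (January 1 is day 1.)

36

Days in months before Feb: 31 = 31.
Plus 5 days into Feb → day 36.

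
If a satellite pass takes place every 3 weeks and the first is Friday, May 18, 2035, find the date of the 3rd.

The 3rd occurrence is 2 intervals after the first: 2 × 21 = 42 days after May 18, 2035.
May has 31 days — 13 days to the end of May leaves 29.
29 days into June → June 29, 2035.

June 29, 2035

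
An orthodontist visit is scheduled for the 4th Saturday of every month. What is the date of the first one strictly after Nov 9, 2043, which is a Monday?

Nov 2043 starts on a Sunday; its first Saturday is the 7th, so the 4th Saturday is the 28th — Nov 28, 2043.
Nov 28, 2043 is after Nov 9, 2043, so that is the next one.

Nov 28, 2043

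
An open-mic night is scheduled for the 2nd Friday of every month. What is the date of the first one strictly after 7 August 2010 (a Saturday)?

August 2010 starts on a Sunday; its first Friday is the 6th, so the 2nd Friday is the 13th — 13 August 2010.
13 August 2010 is after 7 August 2010, so that is the next one.

13 August 2010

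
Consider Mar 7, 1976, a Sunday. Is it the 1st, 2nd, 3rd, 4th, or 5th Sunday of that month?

Day 7 falls in week ⌈7/7⌉ of the month.
Days 1–7 hold the 1st Sunday, 8–14 the 2nd, 15–21 the 3rd, 22–28 the 4th, 29–31 the 5th.
7 is in the range for the 1st.

1st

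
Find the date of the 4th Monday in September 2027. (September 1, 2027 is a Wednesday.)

September 27, 2027

September 2027 begins on a Wednesday, so the first Monday is September 6 (5 days later).
The 4th Monday is 3 weeks later: 6 + 21 = 27.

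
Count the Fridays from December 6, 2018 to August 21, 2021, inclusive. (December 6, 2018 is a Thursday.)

December 6, 2018 is a Thursday; the first Friday on or after it is December 7, 2018 (1 day later).
From December 7, 2018 to August 21, 2021: 24 + 365 + 366 + 233 = 988 days (rest of 2018, 2019, 2020, to August 21, 2021 in 2021).
988 ÷ 7 = 141 full weeks with remainder 1, so 141 more Fridays after the first → 142.

142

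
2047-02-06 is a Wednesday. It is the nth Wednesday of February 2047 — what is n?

Day 6 falls in week ⌈6/7⌉ of the month.
Days 1–7 hold the 1st Wednesday, 8–14 the 2nd, 15–21 the 3rd, 22–28 the 4th, 29–31 the 5th.
6 is in the range for the 1st.

1st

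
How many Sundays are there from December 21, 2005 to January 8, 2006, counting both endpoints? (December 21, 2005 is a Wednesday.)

3

December 21, 2005 is a Wednesday; the first Sunday on or after it is December 25, 2005 (4 days later).
From December 25, 2005 to January 8, 2006: 6 + 8 = 14 days (rest of December, January).
14 ÷ 7 = 2 full weeks with remainder 0, so 2 more Sundays after the first → 3.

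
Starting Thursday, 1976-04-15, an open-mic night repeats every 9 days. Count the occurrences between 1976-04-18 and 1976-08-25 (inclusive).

Occurrences land 9·i days after 1976-04-15 for i = 0, 1, 2, …
1976-04-18 is 3 days after the start; 3 ÷ 9 = 0 remainder 3; since the remainder is 3, round up to i = 1. First occurrence in the window: #2 on 1976-04-24 (1×9 = 9 days in).
1976-08-25 is 132 days after the start; 132 ÷ 9 = 14 remainder 6. Last occurrence in the window: #15 on 1976-08-19.
Occurrences #2 through #15: 14 in total.

14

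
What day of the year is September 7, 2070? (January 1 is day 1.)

Days in months before September: 31 + 28 + 31 + 30 + 31 + 30 + 31 + 31 = 243.
Plus 7 days into September → day 250.

250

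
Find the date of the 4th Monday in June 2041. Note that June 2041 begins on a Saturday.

June 2041 begins on a Saturday, so the first Monday is June 3 (2 days later).
The 4th Monday is 3 weeks later: 3 + 21 = 24.

June 24, 2041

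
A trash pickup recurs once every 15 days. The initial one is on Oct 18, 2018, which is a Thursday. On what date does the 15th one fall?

May 16, 2019

The 15th occurrence is 14 intervals after the first: 14 × 15 = 210 days after Oct 18, 2018.
Oct has 31 days — 13 days to the end of Oct leaves 197.
Nov has 30 days (167 left).
Dec has 31 days (136 left).
Jan has 31 days (105 left).
Feb has 28 days (77 left).
Mar has 31 days (46 left).
Apr has 30 days (16 left).
16 days into May → May 16, 2019.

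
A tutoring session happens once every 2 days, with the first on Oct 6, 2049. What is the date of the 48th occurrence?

Jan 8, 2050

The 48th occurrence is 47 intervals after the first: 47 × 2 = 94 days after Oct 6, 2049.
Oct has 31 days — 25 days to the end of Oct leaves 69.
Nov has 30 days (39 left).
Dec has 31 days (8 left).
8 days into Jan → Jan 8, 2050.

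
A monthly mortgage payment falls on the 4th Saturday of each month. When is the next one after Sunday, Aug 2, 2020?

Aug 2020 starts on a Saturday; its first Saturday is the 1st, so the 4th Saturday is the 22nd — Aug 22, 2020.
Aug 22, 2020 is after Aug 2, 2020, so that is the next one.

Aug 22, 2020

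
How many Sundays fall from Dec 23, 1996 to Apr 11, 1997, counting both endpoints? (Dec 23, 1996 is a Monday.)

Dec 23, 1996 is a Monday; the first Sunday on or after it is Dec 29, 1996 (6 days later).
From Dec 29, 1996 to Apr 11, 1997: 2 + 31 + 28 + 31 + 11 = 103 days (rest of Dec, Jan, Feb, Mar, Apr).
103 ÷ 7 = 14 full weeks with remainder 5, so 14 more Sundays after the first → 15.

15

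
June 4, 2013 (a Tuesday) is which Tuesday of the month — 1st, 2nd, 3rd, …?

Day 4 falls in week ⌈4/7⌉ of the month.
Days 1–7 hold the 1st Tuesday, 8–14 the 2nd, 15–21 the 3rd, 22–28 the 4th, 29–31 the 5th.
4 is in the range for the 1st.

1st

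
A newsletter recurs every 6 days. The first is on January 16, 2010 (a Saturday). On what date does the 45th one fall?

The 45th occurrence is 44 intervals after the first: 44 × 6 = 264 days after January 16, 2010.
January has 31 days — 15 days to the end of January leaves 249.
February has 28 days (221 left).
March has 31 days (190 left).
April has 30 days (160 left).
May has 31 days (129 left).
June has 30 days (99 left).
July has 31 days (68 left).
August has 31 days (37 left).
September has 30 days (7 left).
7 days into October → October 7, 2010.

October 7, 2010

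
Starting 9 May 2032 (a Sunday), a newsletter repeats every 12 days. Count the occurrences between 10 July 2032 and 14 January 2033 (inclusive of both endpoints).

15

Occurrences land 12·i days after 9 May 2032 for i = 0, 1, 2, …
10 July 2032 is 62 days after the start; 62 ÷ 12 = 5 remainder 2; since the remainder is 2, round up to i = 6. First occurrence in the window: #7 on 20 July 2032 (6×12 = 72 days in).
14 January 2033 is 250 days after the start; 250 ÷ 12 = 20 remainder 10. Last occurrence in the window: #21 on 4 January 2033.
Occurrences #7 through #21: 15 in total.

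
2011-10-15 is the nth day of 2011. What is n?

288

Days in months before October: 31 + 28 + 31 + 30 + 31 + 30 + 31 + 31 + 30 = 273.
Plus 15 days into October → day 288.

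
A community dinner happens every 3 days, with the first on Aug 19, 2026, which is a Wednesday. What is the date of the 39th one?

The 39th occurrence is 38 intervals after the first: 38 × 3 = 114 days after Aug 19, 2026.
Aug has 31 days — 12 days to the end of Aug leaves 102.
Sep has 30 days (72 left).
Oct has 31 days (41 left).
Nov has 30 days (11 left).
11 days into Dec → Dec 11, 2026.

Dec 11, 2026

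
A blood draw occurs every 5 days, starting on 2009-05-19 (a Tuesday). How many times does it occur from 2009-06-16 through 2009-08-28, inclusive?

Occurrences land 5·i days after 2009-05-19 for i = 0, 1, 2, …
2009-06-16 is 28 days after the start; 28 ÷ 5 = 5 remainder 3; since the remainder is 3, round up to i = 6. First occurrence in the window: #7 on 2009-06-18 (6×5 = 30 days in).
2009-08-28 is 101 days after the start; 101 ÷ 5 = 20 remainder 1. Last occurrence in the window: #21 on 2009-08-27.
Occurrences #7 through #21: 15 in total.

15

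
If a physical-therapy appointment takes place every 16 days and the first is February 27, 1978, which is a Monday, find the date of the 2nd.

March 15, 1978

The 2nd occurrence is 1 interval after the first: 1 × 16 = 16 days after February 27, 1978.
February has 28 days — 1 day to the end of February leaves 15.
15 days into March → March 15, 1978.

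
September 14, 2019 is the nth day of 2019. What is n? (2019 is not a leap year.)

257

Days in months before September: 31 + 28 + 31 + 30 + 31 + 30 + 31 + 31 = 243.
Plus 14 days into September → day 257.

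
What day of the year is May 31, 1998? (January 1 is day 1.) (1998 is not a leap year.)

151

Days in months before May: 31 + 28 + 31 + 30 = 120.
Plus 31 days into May → day 151.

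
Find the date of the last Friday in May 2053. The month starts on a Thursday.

2053-05-30

May 2053 begins on a Thursday, so the first Friday is May 2 (1 day later).
May 2053 has 31 days. Adding weeks: 2, 9, 16, 23, 30 — the last one ≤ 31 is the 30th.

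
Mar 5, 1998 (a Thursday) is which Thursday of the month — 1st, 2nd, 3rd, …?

1st

Day 5 falls in week ⌈5/7⌉ of the month.
Days 1–7 hold the 1st Thursday, 8–14 the 2nd, 15–21 the 3rd, 22–28 the 4th, 29–31 the 5th.
5 is in the range for the 1st.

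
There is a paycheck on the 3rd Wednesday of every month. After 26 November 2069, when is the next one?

18 December 2069

November 2069 starts on a Friday; its first Wednesday is the 6th, so the 3rd Wednesday is the 20th — 20 November 2069.
That is not after 26 November 2069, so look at December 2069.
December 2069 starts on a Sunday; its first Wednesday is the 4th, so the 3rd Wednesday is the 18th — 18 December 2069.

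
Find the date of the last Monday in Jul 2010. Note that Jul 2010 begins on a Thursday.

Jul 26, 2010

Jul 2010 begins on a Thursday, so the first Monday is Jul 5 (4 days later).
Jul 2010 has 31 days. Adding weeks: 5, 12, 19, 26 — the last one ≤ 31 is the 26th.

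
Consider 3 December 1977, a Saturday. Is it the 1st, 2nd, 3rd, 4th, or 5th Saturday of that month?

Day 3 falls in week ⌈3/7⌉ of the month.
Days 1–7 hold the 1st Saturday, 8–14 the 2nd, 15–21 the 3rd, 22–28 the 4th, 29–31 the 5th.
3 is in the range for the 1st.

1st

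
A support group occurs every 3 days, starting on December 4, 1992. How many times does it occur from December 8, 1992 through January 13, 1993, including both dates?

12

Occurrences land 3·i days after December 4, 1992 for i = 0, 1, 2, …
December 8, 1992 is 4 days after the start; 4 ÷ 3 = 1 remainder 1; since the remainder is 1, round up to i = 2. First occurrence in the window: #3 on December 10, 1992 (2×3 = 6 days in).
January 13, 1993 is 40 days after the start; 40 ÷ 3 = 13 remainder 1. Last occurrence in the window: #14 on January 12, 1993.
Occurrences #3 through #14: 12 in total.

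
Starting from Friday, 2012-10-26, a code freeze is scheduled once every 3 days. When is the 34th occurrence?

The 34th occurrence is 33 intervals after the first: 33 × 3 = 99 days after 2012-10-26.
October has 31 days — 5 days to the end of October leaves 94.
November has 30 days (64 left).
December has 31 days (33 left).
January has 31 days (2 left).
2 days into February → 2013-02-02.

2013-02-02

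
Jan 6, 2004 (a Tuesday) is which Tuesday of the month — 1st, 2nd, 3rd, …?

1st

Day 6 falls in week ⌈6/7⌉ of the month.
Days 1–7 hold the 1st Tuesday, 8–14 the 2nd, 15–21 the 3rd, 22–28 the 4th, 29–31 the 5th.
6 is in the range for the 1st.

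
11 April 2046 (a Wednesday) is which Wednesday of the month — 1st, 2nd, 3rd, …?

Day 11 falls in week ⌈11/7⌉ of the month.
Days 1–7 hold the 1st Wednesday, 8–14 the 2nd, 15–21 the 3rd, 22–28 the 4th, 29–31 the 5th.
11 is in the range for the 2nd.

2nd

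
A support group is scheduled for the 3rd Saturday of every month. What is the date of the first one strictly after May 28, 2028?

May 2028 starts on a Monday; its first Saturday is the 6th, so the 3rd Saturday is the 20th — May 20, 2028.
That is not after May 28, 2028, so look at June 2028.
June 2028 starts on a Thursday; its first Saturday is the 3rd, so the 3rd Saturday is the 17th — June 17, 2028.

June 17, 2028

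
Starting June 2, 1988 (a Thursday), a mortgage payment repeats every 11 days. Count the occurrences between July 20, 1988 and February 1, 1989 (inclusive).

Occurrences land 11·i days after June 2, 1988 for i = 0, 1, 2, …
July 20, 1988 is 48 days after the start; 48 ÷ 11 = 4 remainder 4; since the remainder is 4, round up to i = 5. First occurrence in the window: #6 on July 27, 1988 (5×11 = 55 days in).
February 1, 1989 is 244 days after the start; 244 ÷ 11 = 22 remainder 2. Last occurrence in the window: #23 on January 30, 1989.
Occurrences #6 through #23: 18 in total.

18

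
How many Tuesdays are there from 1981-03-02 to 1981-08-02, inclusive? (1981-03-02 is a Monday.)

1981-03-02 is a Monday; the first Tuesday on or after it is 1981-03-03 (1 day later).
From 1981-03-03 to 1981-08-02: 28 + 30 + 31 + 30 + 31 + 2 = 152 days (rest of March, April, May, June, July, August).
152 ÷ 7 = 21 full weeks with remainder 5, so 21 more Tuesdays after the first → 22.

22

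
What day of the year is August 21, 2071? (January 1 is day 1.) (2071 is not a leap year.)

Days in months before August: 31 + 28 + 31 + 30 + 31 + 30 + 31 = 212.
Plus 21 days into August → day 233.

233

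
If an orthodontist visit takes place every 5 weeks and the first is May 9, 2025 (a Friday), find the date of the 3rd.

The 3rd occurrence is 2 intervals after the first: 2 × 35 = 70 days after May 9, 2025.
May has 31 days — 22 days to the end of May leaves 48.
June has 30 days (18 left).
18 days into July → July 18, 2025.

July 18, 2025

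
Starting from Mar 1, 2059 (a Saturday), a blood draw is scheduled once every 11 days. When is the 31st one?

Jan 25, 2060

The 31st occurrence is 30 intervals after the first: 30 × 11 = 330 days after Mar 1, 2059.
Mar has 31 days — 30 days to the end of Mar leaves 300.
Apr has 30 days (270 left).
May has 31 days (239 left).
Jun has 30 days (209 left).
Jul has 31 days (178 left).
Aug has 31 days (147 left).
Sep has 30 days (117 left).
Oct has 31 days (86 left).
Nov has 30 days (56 left).
Dec has 31 days (25 left).
25 days into Jan → Jan 25, 2060.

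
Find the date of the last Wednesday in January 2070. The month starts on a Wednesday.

January 2070 begins on a Wednesday, so the first Wednesday is January 1.
January 2070 has 31 days. Adding weeks: 1, 8, 15, 22, 29 — the last one ≤ 31 is the 29th.

January 29, 2070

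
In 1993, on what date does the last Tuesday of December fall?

December 1993 begins on a Wednesday, so the first Tuesday is December 7 (6 days later).
December 1993 has 31 days. Adding weeks: 7, 14, 21, 28 — the last one ≤ 31 is the 28th.

December 28, 1993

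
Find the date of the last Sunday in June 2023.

The first Sunday of June 2023 is June 4.
June 2023 has 30 days. Adding weeks: 4, 11, 18, 25 — the last one ≤ 30 is the 25th.

2023-06-25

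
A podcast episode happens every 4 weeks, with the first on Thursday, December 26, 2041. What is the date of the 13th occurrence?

November 27, 2042

The 13th occurrence is 12 intervals after the first: 12 × 28 = 336 days after December 26, 2041.
December has 31 days — 5 days to the end of December leaves 331.
January has 31 days (300 left).
February has 28 days (272 left).
March has 31 days (241 left).
April has 30 days (211 left).
May has 31 days (180 left).
June has 30 days (150 left).
July has 31 days (119 left).
August has 31 days (88 left).
September has 30 days (58 left).
October has 31 days (27 left).
27 days into November → November 27, 2042.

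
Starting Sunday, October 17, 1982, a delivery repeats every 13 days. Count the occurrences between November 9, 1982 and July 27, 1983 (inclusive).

Occurrences land 13·i days after October 17, 1982 for i = 0, 1, 2, …
November 9, 1982 is 23 days after the start; 23 ÷ 13 = 1 remainder 10; since the remainder is 10, round up to i = 2. First occurrence in the window: #3 on November 12, 1982 (2×13 = 26 days in).
July 27, 1983 is 283 days after the start; 283 ÷ 13 = 21 remainder 10. Last occurrence in the window: #22 on July 17, 1983.
Occurrences #3 through #22: 20 in total.

20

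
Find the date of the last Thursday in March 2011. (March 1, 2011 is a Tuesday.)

2011-03-31

March 2011 begins on a Tuesday, so the first Thursday is March 3 (2 days later).
March 2011 has 31 days. Adding weeks: 3, 10, 17, 24, 31 — the last one ≤ 31 is the 31st.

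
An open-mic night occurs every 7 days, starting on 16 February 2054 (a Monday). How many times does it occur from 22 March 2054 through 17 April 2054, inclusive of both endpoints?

4

Occurrences land 7·i days after 16 February 2054 for i = 0, 1, 2, …
22 March 2054 is 34 days after the start; 34 ÷ 7 = 4 remainder 6; since the remainder is 6, round up to i = 5. First occurrence in the window: #6 on 23 March 2054 (5×7 = 35 days in).
17 April 2054 is 60 days after the start; 60 ÷ 7 = 8 remainder 4. Last occurrence in the window: #9 on 13 April 2054.
Occurrences #6 through #9: 4 in total.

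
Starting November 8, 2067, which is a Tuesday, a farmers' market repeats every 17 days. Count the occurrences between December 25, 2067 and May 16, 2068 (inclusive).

9

Occurrences land 17·i days after November 8, 2067 for i = 0, 1, 2, …
December 25, 2067 is 47 days after the start; 47 ÷ 17 = 2 remainder 13; since the remainder is 13, round up to i = 3. First occurrence in the window: #4 on December 29, 2067 (3×17 = 51 days in).
May 16, 2068 is 190 days after the start; 190 ÷ 17 = 11 remainder 3. Last occurrence in the window: #12 on May 13, 2068.
Occurrences #4 through #12: 9 in total.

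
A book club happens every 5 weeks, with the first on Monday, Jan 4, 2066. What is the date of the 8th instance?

The 8th occurrence is 7 intervals after the first: 7 × 35 = 245 days after Jan 4, 2066.
Jan has 31 days — 27 days to the end of Jan leaves 218.
Feb has 28 days (190 left).
Mar has 31 days (159 left).
Apr has 30 days (129 left).
May has 31 days (98 left).
Jun has 30 days (68 left).
Jul has 31 days (37 left).
Aug has 31 days (6 left).
6 days into Sep → Sep 6, 2066.

Sep 6, 2066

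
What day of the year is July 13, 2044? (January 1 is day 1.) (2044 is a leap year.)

195

Days in months before July: 31 + 29 + 31 + 30 + 31 + 30 = 182.
Plus 13 days into July → day 195.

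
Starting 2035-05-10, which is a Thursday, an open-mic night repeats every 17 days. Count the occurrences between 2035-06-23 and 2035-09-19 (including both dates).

5

Occurrences land 17·i days after 2035-05-10 for i = 0, 1, 2, …
2035-06-23 is 44 days after the start; 44 ÷ 17 = 2 remainder 10; since the remainder is 10, round up to i = 3. First occurrence in the window: #4 on 2035-06-30 (3×17 = 51 days in).
2035-09-19 is 132 days after the start; 132 ÷ 17 = 7 remainder 13. Last occurrence in the window: #8 on 2035-09-06.
Occurrences #4 through #8: 5 in total.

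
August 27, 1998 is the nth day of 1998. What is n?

239

Days in months before August: 31 + 28 + 31 + 30 + 31 + 30 + 31 = 212.
Plus 27 days into August → day 239.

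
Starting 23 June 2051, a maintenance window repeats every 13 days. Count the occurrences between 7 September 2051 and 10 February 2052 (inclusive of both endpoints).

Occurrences land 13·i days after 23 June 2051 for i = 0, 1, 2, …
7 September 2051 is 76 days after the start; 76 ÷ 13 = 5 remainder 11; since the remainder is 11, round up to i = 6. First occurrence in the window: #7 on 9 September 2051 (6×13 = 78 days in).
10 February 2052 is 232 days after the start; 232 ÷ 13 = 17 remainder 11. Last occurrence in the window: #18 on 30 January 2052.
Occurrences #7 through #18: 12 in total.

12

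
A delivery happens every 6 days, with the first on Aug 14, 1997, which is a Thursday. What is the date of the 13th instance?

Oct 25, 1997

The 13th occurrence is 12 intervals after the first: 12 × 6 = 72 days after Aug 14, 1997.
Aug has 31 days — 17 days to the end of Aug leaves 55.
Sep has 30 days (25 left).
25 days into Oct → Oct 25, 1997.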